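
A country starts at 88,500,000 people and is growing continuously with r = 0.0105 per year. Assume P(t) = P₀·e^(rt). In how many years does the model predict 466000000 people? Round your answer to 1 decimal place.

466000000 = 88500000 · e^(0.0105·t)
t = ln(466000000/88500000) / 0.0105 = ln(5.26554) / 0.0105 = 1.66118 / 0.0105

t ≈ 158.2 years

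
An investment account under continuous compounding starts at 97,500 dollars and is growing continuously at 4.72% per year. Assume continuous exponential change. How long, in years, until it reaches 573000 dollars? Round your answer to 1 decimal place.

t ≈ 37.5 years

573000 = 97500 · e^(0.0472·t)
t = ln(573000/97500) / 0.0472 = ln(5.87692) / 0.0472 = 1.77103 / 0.0472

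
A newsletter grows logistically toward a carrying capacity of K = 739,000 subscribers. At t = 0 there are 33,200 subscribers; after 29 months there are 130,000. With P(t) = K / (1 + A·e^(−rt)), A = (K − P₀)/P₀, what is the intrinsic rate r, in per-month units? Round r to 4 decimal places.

A = (739000 − 33200)/33200 = 21.25904
130000 = 739000/(1 + 21.25904·e^(−r·29)) → e^(−29r) = (5.68462 − 1)/21.25904 = 0.220359
r = −ln(0.220359)/29 = 1.5125/29

r ≈ 0.0522 per month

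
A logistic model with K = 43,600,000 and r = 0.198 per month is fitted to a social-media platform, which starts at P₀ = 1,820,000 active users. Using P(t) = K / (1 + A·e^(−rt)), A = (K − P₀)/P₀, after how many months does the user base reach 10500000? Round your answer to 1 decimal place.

A = (43600000 − 1820000)/1820000 = 22.95604
10500000 = 43600000/(1 + 22.95604·e^(−0.198t)) → 1 + 22.95604·e^(−0.198t) = 4.15238
e^(−0.198t) = 0.137322 → t = ln(7.28213)/0.198 = 1.98542/0.198

t ≈ 10.0 months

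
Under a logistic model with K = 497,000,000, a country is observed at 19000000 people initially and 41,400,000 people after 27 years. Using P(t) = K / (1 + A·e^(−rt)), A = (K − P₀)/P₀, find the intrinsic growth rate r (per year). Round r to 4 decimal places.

A = (497000000 − 19000000)/19000000 = 25.15789
41400000 = 497000000/(1 + 25.15789·e^(−r·27)) → e^(−27r) = (12.00483 − 1)/25.15789 = 0.437431
r = −ln(0.437431)/27 = 0.82684/27

r ≈ 0.0306 per year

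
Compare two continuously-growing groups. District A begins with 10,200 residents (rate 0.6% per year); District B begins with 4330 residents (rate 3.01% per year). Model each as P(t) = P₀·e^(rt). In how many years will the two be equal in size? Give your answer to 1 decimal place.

t ≈ 35.6 years

10200·e^(0.006t) = 4330·e^(0.0301t)
10200/4330 = e^((0.0301 − 0.006)t) → ln(2.35566) = 0.0241·t
t = 0.85682 / 0.0241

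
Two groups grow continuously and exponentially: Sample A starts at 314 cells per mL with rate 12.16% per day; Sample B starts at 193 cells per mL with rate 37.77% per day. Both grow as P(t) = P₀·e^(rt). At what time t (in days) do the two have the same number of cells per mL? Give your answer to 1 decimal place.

t ≈ 1.9 days

314·e^(0.1216t) = 193·e^(0.3777t)
314/193 = e^((0.3777 − 0.1216)t) → ln(1.62694) = 0.2561·t
t = 0.4867 / 0.2561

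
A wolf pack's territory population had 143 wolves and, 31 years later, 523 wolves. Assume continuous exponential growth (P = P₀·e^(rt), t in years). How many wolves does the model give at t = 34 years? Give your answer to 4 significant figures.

≈ 592.9 wolves

r = ln(523/143) / 31 ≈ 0.04183 per year
P(34) = 143 · e^(0.04183·34) = 143 · 4.14635 ≈ 592.93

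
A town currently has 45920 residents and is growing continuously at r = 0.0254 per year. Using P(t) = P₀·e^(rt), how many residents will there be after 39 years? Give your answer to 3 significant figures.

P(39) = 45920 · e^(0.0254·39) = 45920 · e^(0.9906)
= 45920 · 2.69285 ≈ 123655.66

≈ 124,000 residents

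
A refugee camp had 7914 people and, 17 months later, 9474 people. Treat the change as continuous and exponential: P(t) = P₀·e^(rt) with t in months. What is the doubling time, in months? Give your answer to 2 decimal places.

r = ln(9474/7914) / 17 = ln(1.19712) / 17 ≈ 0.010583 per month
doubling time = ln 2 / |r| = 0.69315 / 0.010583

doubling time ≈ 65.49 months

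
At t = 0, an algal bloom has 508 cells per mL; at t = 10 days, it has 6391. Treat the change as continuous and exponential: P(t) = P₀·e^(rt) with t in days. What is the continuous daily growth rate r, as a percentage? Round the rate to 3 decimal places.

6391 = 508 · e^(r·10)
e^(10r) = 6391/508 = 12.58071
r = ln(12.58071) / 10 = 2.53216 / 10

r ≈ 25.322% per day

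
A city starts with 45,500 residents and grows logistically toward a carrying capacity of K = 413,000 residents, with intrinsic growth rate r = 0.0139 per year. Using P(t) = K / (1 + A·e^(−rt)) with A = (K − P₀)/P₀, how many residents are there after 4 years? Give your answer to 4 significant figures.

A = (413000 − 45500)/45500 = 8.07692
P(4) = 413000 / (1 + 8.07692·e^(−0.0139·4)) = 413000 / (1 + 8.07692·0.945917)
= 413000 / 8.6401 ≈ 47800.36

≈ 47,800 residents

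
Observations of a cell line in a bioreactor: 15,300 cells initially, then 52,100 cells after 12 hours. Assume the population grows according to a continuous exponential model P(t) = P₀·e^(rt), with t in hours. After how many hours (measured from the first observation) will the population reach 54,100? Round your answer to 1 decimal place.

r = ln(52100/15300) / 12 ≈ 0.102109 per hour
t = ln(54100/15300) / r = 1.26298 / 0.102109 ≈ 12.369

t ≈ 12.4 hours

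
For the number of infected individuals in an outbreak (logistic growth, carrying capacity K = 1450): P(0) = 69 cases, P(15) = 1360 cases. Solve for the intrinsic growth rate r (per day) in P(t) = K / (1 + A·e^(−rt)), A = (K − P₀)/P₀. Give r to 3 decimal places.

r ≈ 0.381 per day

A = (1450 − 69)/69 = 20.01449
1360 = 1450/(1 + 20.01449·e^(−r·15)) → e^(−15r) = (1.06618 − 1)/20.01449 = 0.003306
r = −ln(0.003306)/15 = 5.71189/15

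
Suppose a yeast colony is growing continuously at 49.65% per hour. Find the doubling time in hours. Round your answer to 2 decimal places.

doubling time ≈ 1.40 hours

doubling time = ln(2) / |r| = 0.69315 / 0.4965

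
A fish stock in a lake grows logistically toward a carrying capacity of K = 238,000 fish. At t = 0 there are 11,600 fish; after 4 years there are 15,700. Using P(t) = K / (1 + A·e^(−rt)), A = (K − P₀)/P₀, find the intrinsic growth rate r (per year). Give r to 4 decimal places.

r ≈ 0.0802 per year

A = (238000 − 11600)/11600 = 19.51724
15700 = 238000/(1 + 19.51724·e^(−r·4)) → e^(−4r) = (15.15924 − 1)/19.51724 = 0.725473
r = −ln(0.725473)/4 = 0.32093/4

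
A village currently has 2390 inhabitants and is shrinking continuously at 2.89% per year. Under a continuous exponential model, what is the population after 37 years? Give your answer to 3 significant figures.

≈ 820 inhabitants

P(37) = 2390 · e^(-0.0289·37) = 2390 · e^(-1.0693)
= 2390 · 0.34325 ≈ 820.36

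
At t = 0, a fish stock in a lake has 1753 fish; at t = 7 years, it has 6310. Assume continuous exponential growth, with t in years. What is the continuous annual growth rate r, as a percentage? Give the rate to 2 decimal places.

r ≈ 18.30% per year

6310 = 1753 · e^(r·7)
e^(7r) = 6310/1753 = 3.59954
r = ln(3.59954) / 7 = 1.28081 / 7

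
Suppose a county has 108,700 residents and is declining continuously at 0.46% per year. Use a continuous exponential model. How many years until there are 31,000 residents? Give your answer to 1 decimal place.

t ≈ 272.7 years

31000 = 108700 · e^(-0.0046·t)
t = ln(31000/108700) / -0.0046 = ln(0.28519) / -0.0046 = -1.2546 / -0.0046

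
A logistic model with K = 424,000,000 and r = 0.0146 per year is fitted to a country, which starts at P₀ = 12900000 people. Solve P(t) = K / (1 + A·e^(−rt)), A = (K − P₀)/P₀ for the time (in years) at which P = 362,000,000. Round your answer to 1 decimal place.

t ≈ 358.0 years

A = (424000000 − 12900000)/12900000 = 31.86822
362000000 = 424000000/(1 + 31.86822·e^(−0.0146t)) → 1 + 31.86822·e^(−0.0146t) = 1.17127
e^(−0.0146t) = 0.005374 → t = ln(186.06927)/0.0146 = 5.22612/0.0146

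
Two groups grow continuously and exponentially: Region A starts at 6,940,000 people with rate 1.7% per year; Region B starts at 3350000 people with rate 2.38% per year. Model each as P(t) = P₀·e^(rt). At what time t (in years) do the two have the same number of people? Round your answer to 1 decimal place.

6940000·e^(0.017t) = 3350000·e^(0.0238t)
6940000/3350000 = e^((0.0238 − 0.017)t) → ln(2.07164) = 0.0068·t
t = 0.72834 / 0.0068

t ≈ 107.1 years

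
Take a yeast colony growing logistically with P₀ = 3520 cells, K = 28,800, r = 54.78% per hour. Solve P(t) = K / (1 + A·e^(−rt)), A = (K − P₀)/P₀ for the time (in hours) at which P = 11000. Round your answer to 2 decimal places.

t ≈ 2.72 hours

A = (28800 − 3520)/3520 = 7.18182
11000 = 28800/(1 + 7.18182·e^(−0.5478t)) → 1 + 7.18182·e^(−0.5478t) = 2.61818
e^(−0.5478t) = 0.225316 → t = ln(4.4382)/0.5478 = 1.49025/0.5478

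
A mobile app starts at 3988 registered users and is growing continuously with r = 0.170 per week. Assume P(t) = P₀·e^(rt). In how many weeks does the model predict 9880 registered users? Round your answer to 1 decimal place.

9880 = 3988 · e^(0.17·t)
t = ln(9880/3988) / 0.17 = ln(2.47743) / 0.17 = 0.90722 / 0.17

t ≈ 5.3 weeks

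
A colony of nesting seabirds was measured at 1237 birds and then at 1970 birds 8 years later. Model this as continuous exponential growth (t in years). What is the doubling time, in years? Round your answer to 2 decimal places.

doubling time ≈ 11.92 years

r = ln(1970/1237) / 8 = ln(1.59256) / 8 ≈ 0.058168 per year
doubling time = ln 2 / |r| = 0.69315 / 0.058168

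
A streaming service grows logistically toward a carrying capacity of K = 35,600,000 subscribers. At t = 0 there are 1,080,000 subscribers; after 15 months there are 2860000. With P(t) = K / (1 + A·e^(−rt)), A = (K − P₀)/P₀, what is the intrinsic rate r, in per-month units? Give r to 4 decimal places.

r ≈ 0.0685 per month

A = (35600000 − 1080000)/1080000 = 31.96296
2860000 = 35600000/(1 + 31.96296·e^(−r·15)) → e^(−15r) = (12.44755 − 1)/31.96296 = 0.358151
r = −ln(0.358151)/15 = 1.0268/15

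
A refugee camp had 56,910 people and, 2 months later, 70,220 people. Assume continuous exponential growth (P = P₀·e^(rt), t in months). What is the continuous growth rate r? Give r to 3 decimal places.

70220 = 56910 · e^(r·2)
e^(2r) = 70220/56910 = 1.23388
r = ln(1.23388) / 2 = 0.21016 / 2

r ≈ 0.105 per month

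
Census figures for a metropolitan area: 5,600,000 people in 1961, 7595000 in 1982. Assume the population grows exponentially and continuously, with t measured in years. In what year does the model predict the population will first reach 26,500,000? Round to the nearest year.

r = ln(7595000/5600000) / 21 = 0.30472/21 ≈ 0.014511 per year
t = ln(26500000/5600000) / r = 1.55438/0.014511 ≈ 107.12 years after 1961

year 2068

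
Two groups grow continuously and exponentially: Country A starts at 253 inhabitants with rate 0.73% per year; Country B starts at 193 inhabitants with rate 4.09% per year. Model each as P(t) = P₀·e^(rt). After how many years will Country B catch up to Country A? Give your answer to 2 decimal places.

t ≈ 8.06 years

253·e^(0.0073t) = 193·e^(0.0409t)
253/193 = e^((0.0409 − 0.0073)t) → ln(1.31088) = 0.0336·t
t = 0.2707 / 0.0336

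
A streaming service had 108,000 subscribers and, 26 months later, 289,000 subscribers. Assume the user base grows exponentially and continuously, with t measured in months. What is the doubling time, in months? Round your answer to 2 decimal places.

r = ln(289000/108000) / 26 = ln(2.67593) / 26 ≈ 0.037858 per month
doubling time = ln 2 / |r| = 0.69315 / 0.037858

doubling time ≈ 18.31 months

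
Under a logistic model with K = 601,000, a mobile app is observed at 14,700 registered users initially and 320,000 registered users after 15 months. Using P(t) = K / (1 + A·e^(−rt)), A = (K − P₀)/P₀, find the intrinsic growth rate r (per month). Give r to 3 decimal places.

A = (601000 − 14700)/14700 = 39.88435
320000 = 601000/(1 + 39.88435·e^(−r·15)) → e^(−15r) = (1.87813 − 1)/39.88435 = 0.022017
r = −ln(0.022017)/15 = 3.81595/15

r ≈ 0.254 per month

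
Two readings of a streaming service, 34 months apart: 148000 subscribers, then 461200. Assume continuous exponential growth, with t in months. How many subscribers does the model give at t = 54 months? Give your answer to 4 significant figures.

r = ln(461200/148000) / 34 ≈ 0.03343 per month
P(54) = 148000 · e^(0.03343·54) = 148000 · 6.0813 ≈ 900033.07

≈ 900,000 subscribers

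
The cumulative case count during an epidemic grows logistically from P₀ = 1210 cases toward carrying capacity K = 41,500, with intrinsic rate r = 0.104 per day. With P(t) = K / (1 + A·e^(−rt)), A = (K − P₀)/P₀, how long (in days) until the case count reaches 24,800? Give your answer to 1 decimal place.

t ≈ 37.5 days

A = (41500 − 1210)/1210 = 33.29752
24800 = 41500/(1 + 33.29752·e^(−0.104t)) → 1 + 33.29752·e^(−0.104t) = 1.67339
e^(−0.104t) = 0.020223 → t = ln(49.44782)/0.104 = 3.90092/0.104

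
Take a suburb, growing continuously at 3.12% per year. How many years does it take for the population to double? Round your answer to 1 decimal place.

doubling time ≈ 22.2 years

doubling time = ln(2) / |r| = 0.69315 / 0.0312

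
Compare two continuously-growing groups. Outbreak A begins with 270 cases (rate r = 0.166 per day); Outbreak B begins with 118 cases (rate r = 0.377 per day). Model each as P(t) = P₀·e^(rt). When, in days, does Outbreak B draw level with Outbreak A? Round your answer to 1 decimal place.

t ≈ 3.9 days

270·e^(0.166t) = 118·e^(0.377t)
270/118 = e^((0.377 − 0.166)t) → ln(2.28814) = 0.211·t
t = 0.82774 / 0.211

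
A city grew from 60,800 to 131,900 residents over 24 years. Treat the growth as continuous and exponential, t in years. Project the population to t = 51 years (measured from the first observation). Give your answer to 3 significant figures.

≈ 315,000 residents

r = ln(131900/60800) / 24 ≈ 0.032269 per year
P(51) = 60800 · e^(0.032269·51) = 60800 · 5.18472 ≈ 315230.81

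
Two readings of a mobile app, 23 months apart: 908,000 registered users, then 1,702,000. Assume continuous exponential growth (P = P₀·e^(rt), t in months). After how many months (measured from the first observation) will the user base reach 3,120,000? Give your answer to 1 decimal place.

t ≈ 45.2 months

r = ln(1702000/908000) / 23 ≈ 0.027318 per month
t = ln(3120000/908000) / r = 1.23434 / 0.027318 ≈ 45.184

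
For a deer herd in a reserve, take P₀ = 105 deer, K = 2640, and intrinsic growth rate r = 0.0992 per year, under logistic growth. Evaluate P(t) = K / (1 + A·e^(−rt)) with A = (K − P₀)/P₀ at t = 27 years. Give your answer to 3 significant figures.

A = (2640 − 105)/105 = 24.14286
P(27) = 2640 / (1 + 24.14286·e^(−0.0992·27)) = 2640 / (1 + 24.14286·0.068673)
= 2640 / 2.65796 ≈ 993.24

≈ 993 deer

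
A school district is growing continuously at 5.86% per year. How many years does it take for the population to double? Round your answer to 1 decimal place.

doubling time ≈ 11.8 years

doubling time = ln(2) / |r| = 0.69315 / 0.0586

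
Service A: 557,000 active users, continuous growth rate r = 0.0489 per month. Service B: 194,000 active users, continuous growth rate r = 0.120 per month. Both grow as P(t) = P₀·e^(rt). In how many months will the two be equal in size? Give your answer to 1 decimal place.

557000·e^(0.0489t) = 194000·e^(0.12t)
557000/194000 = e^((0.12 − 0.0489)t) → ln(2.87113) = 0.0711·t
t = 1.05471 / 0.0711

t ≈ 14.8 months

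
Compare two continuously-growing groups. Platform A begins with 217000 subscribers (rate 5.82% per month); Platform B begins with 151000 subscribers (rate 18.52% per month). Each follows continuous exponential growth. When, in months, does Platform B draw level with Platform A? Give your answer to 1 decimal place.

217000·e^(0.0582t) = 151000·e^(0.1852t)
217000/151000 = e^((0.1852 − 0.0582)t) → ln(1.43709) = 0.127·t
t = 0.36262 / 0.127

t ≈ 2.9 months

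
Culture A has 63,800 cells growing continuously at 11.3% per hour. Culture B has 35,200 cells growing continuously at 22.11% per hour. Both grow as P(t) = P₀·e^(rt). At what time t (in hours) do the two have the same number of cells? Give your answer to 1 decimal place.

t ≈ 5.5 hours

63800·e^(0.113t) = 35200·e^(0.2211t)
63800/35200 = e^((0.2211 − 0.113)t) → ln(1.8125) = 0.1081·t
t = 0.59471 / 0.1081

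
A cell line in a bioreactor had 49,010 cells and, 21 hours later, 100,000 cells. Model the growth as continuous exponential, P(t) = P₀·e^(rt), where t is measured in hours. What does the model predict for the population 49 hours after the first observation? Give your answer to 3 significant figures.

≈ 259,000 cells

r = ln(100000/49010) / 21 ≈ 0.033959 per hour
P(49) = 49010 · e^(0.033959·49) = 49010 · 5.28043 ≈ 258793.72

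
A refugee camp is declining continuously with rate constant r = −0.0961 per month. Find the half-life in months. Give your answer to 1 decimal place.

half-life = ln(2) / |r| = 0.69315 / 0.0961

half-life ≈ 7.2 months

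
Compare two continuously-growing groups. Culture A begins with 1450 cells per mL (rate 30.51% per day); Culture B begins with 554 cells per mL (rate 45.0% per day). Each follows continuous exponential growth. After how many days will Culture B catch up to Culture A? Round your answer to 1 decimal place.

t ≈ 6.6 days

1450·e^(0.3051t) = 554·e^(0.45t)
1450/554 = e^((0.45 − 0.3051)t) → ln(2.61733) = 0.1449·t
t = 0.96215 / 0.1449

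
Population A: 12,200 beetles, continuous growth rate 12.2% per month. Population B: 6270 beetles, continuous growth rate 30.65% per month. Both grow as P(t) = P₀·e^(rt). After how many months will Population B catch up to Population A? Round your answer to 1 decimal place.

12200·e^(0.122t) = 6270·e^(0.3065t)
12200/6270 = e^((0.3065 − 0.122)t) → ln(1.94577) = 0.1845·t
t = 0.66566 / 0.1845

t ≈ 3.6 months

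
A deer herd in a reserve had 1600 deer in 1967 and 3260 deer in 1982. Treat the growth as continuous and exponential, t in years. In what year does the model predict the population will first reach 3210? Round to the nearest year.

year 1982

r = ln(3260/1600) / 15 = 0.71172/15 ≈ 0.047448 per year
t = ln(3210/1600) / r = 0.69627/0.047448 ≈ 14.67 years after 1967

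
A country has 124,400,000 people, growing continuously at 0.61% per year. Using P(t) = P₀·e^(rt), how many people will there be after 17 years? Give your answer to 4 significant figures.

≈ 138,000,000 people

P(17) = 124400000 · e^(0.0061·17) = 124400000 · e^(0.1037)
= 124400000 · 1.10927 ≈ 137992892.51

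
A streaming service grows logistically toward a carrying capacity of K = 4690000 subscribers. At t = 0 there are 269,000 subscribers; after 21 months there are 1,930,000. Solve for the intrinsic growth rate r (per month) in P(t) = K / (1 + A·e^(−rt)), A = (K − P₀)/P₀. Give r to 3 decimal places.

r ≈ 0.116 per month

A = (4690000 − 269000)/269000 = 16.43494
1930000 = 4690000/(1 + 16.43494·e^(−r·21)) → e^(−21r) = (2.43005 − 1)/16.43494 = 0.087013
r = −ln(0.087013)/21 = 2.4417/21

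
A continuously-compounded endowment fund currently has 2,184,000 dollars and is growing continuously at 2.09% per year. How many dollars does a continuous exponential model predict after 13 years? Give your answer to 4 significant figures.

P(13) = 2184000 · e^(0.0209·13) = 2184000 · e^(0.2717)
= 2184000 · 1.31219 ≈ 2865830.13

≈ 2,866,000 dollars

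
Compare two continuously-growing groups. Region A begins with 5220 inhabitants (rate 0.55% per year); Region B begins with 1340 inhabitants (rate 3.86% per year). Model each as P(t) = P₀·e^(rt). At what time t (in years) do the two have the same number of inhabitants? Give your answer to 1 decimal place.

t ≈ 41.1 years

5220·e^(0.0055t) = 1340·e^(0.0386t)
5220/1340 = e^((0.0386 − 0.0055)t) → ln(3.89552) = 0.0331·t
t = 1.35983 / 0.0331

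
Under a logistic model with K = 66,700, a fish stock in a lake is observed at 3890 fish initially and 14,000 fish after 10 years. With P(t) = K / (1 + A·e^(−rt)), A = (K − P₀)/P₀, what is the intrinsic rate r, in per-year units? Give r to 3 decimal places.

A = (66700 − 3890)/3890 = 16.14653
14000 = 66700/(1 + 16.14653·e^(−r·10)) → e^(−10r) = (4.76429 − 1)/16.14653 = 0.233133
r = −ln(0.233133)/10 = 1.45615/10

r ≈ 0.146 per year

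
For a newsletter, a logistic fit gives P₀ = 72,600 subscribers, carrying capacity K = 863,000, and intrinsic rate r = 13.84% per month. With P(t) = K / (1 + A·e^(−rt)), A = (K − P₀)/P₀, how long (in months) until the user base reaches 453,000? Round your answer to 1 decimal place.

t ≈ 18.0 months

A = (863000 − 72600)/72600 = 10.88705
453000 = 863000/(1 + 10.88705·e^(−0.1384t)) → 1 + 10.88705·e^(−0.1384t) = 1.90508
e^(−0.1384t) = 0.083133 → t = ln(12.02887)/0.1384 = 2.48731/0.1384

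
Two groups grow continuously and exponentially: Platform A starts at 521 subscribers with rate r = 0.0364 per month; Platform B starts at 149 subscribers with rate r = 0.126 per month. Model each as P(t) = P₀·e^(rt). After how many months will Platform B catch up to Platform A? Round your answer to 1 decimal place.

t ≈ 14.0 months

521·e^(0.0364t) = 149·e^(0.126t)
521/149 = e^((0.126 − 0.0364)t) → ln(3.49664) = 0.0896·t
t = 1.2518 / 0.0896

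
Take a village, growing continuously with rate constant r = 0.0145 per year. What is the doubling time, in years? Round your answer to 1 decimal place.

doubling time = ln(2) / |r| = 0.69315 / 0.0145

doubling time ≈ 47.8 years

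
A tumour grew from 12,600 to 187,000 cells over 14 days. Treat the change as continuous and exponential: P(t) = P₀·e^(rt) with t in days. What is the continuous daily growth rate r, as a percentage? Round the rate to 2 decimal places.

187000 = 12600 · e^(r·14)
e^(14r) = 187000/12600 = 14.84127
r = ln(14.84127) / 14 = 2.69741 / 14

r ≈ 19.27% per day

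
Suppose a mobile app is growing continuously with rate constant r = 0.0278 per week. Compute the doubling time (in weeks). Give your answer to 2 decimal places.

doubling time ≈ 24.93 weeks

doubling time = ln(2) / |r| = 0.69315 / 0.0278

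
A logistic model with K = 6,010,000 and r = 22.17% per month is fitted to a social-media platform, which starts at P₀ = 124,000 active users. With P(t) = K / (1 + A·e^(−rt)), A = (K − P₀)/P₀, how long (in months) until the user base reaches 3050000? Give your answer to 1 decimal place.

t ≈ 17.5 months

A = (6010000 − 124000)/124000 = 47.46774
3050000 = 6010000/(1 + 47.46774·e^(−0.2217t)) → 1 + 47.46774·e^(−0.2217t) = 1.97049
e^(−0.2217t) = 0.020445 → t = ln(48.91102)/0.2217 = 3.89/0.2217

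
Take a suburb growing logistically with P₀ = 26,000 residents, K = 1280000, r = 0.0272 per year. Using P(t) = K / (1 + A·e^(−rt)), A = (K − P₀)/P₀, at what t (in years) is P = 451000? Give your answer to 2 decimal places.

t ≈ 120.12 years

A = (1280000 − 26000)/26000 = 48.23077
451000 = 1280000/(1 + 48.23077·e^(−0.0272t)) → 1 + 48.23077·e^(−0.0272t) = 2.83814
e^(−0.0272t) = 0.038111 → t = ln(26.23893)/0.0272 = 3.26724/0.0272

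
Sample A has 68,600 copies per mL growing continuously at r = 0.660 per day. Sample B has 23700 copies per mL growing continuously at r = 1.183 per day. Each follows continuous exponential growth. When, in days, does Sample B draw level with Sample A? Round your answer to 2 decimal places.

t ≈ 2.03 days

68600·e^(0.66t) = 23700·e^(1.183t)
68600/23700 = e^((1.183 − 0.66)t) → ln(2.89451) = 0.523·t
t = 1.06282 / 0.523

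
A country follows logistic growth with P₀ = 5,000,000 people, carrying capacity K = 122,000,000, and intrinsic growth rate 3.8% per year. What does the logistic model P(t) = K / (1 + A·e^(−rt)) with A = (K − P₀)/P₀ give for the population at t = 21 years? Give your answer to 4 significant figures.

A = (122000000 − 5000000)/5000000 = 23.4
P(21) = 122000000 / (1 + 23.4·e^(−0.038·21)) = 122000000 / (1 + 23.4·0.450229)
= 122000000 / 11.53535 ≈ 10576187.76

≈ 10,580,000 people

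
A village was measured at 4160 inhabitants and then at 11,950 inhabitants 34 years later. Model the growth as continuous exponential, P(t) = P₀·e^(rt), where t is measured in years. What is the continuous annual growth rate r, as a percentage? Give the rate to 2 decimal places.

11950 = 4160 · e^(r·34)
e^(34r) = 11950/4160 = 2.8726
r = ln(2.8726) / 34 = 1.05522 / 34

r ≈ 3.10% per year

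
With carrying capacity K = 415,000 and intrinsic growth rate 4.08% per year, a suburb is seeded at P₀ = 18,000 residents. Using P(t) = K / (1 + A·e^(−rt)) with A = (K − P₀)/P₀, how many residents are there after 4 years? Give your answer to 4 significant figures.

≈ 21,030 residents

A = (415000 − 18000)/18000 = 22.05556
P(4) = 415000 / (1 + 22.05556·e^(−0.0408·4)) = 415000 / (1 + 22.05556·0.849421)
= 415000 / 19.73446 ≈ 21029.21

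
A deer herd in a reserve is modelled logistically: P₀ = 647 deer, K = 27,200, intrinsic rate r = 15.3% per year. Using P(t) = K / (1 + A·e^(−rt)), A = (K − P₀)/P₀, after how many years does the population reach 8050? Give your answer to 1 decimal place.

A = (27200 − 647)/647 = 41.04019
8050 = 27200/(1 + 41.04019·e^(−0.153t)) → 1 + 41.04019·e^(−0.153t) = 3.37888
e^(−0.153t) = 0.057965 → t = ln(17.25188)/0.153 = 2.84792/0.153

t ≈ 18.6 years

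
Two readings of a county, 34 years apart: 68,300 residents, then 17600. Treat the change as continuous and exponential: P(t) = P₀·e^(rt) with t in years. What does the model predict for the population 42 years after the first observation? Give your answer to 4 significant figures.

≈ 12,790 residents

r = ln(17600/68300) / 34 ≈ -0.039883 per year
P(42) = 68300 · e^(-0.039883·42) = 68300 · 0.18729 ≈ 12792.22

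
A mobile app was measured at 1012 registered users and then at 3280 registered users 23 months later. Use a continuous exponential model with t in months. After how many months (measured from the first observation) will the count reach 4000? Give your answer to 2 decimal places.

r = ln(3280/1012) / 23 ≈ 0.051127 per month
t = ln(4000/1012) / r = 1.37437 / 0.051127 ≈ 26.882

t ≈ 26.88 months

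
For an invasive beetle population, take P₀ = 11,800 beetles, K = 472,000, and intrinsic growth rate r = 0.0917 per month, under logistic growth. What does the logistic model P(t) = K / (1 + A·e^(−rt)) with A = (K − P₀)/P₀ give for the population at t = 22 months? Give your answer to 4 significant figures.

≈ 76,290 beetles

A = (472000 − 11800)/11800 = 39
P(22) = 472000 / (1 + 39·e^(−0.0917·22)) = 472000 / (1 + 39·0.133001)
= 472000 / 6.18703 ≈ 76288.6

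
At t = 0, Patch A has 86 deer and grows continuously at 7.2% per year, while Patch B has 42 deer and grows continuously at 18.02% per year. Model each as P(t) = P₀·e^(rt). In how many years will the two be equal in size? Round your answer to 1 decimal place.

t ≈ 6.6 years

86·e^(0.072t) = 42·e^(0.1802t)
86/42 = e^((0.1802 − 0.072)t) → ln(2.04762) = 0.1082·t
t = 0.71668 / 0.1082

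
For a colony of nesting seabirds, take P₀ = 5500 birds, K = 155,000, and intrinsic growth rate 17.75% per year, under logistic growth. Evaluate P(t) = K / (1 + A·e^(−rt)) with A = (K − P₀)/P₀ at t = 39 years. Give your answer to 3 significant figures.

A = (155000 − 5500)/5500 = 27.18182
P(39) = 155000 / (1 + 27.18182·e^(−0.1775·39)) = 155000 / (1 + 27.18182·0.000985)
= 155000 / 1.02678 ≈ 150956.78

≈ 151,000 birds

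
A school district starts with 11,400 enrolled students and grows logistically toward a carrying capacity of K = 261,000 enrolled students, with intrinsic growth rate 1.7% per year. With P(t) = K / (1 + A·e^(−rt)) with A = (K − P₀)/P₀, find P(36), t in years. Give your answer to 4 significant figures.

≈ 20,280 enrolled students

A = (261000 − 11400)/11400 = 21.89474
P(36) = 261000 / (1 + 21.89474·e^(−0.017·36)) = 261000 / (1 + 21.89474·0.542265)
= 261000 / 12.87276 ≈ 20275.38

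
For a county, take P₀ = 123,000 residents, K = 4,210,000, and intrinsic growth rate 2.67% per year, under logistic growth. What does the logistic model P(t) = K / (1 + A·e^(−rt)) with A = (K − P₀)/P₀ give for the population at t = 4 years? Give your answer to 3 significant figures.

A = (4210000 − 123000)/123000 = 33.22764
P(4) = 4210000 / (1 + 33.22764·e^(−0.0267·4)) = 4210000 / (1 + 33.22764·0.898705)
= 4210000 / 30.86186 ≈ 136414.33

≈ 136,000 residents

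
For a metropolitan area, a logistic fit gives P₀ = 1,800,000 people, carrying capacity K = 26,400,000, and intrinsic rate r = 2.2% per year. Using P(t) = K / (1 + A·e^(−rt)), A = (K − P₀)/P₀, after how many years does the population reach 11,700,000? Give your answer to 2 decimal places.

A = (26400000 − 1800000)/1800000 = 13.66667
11700000 = 26400000/(1 + 13.66667·e^(−0.022t)) → 1 + 13.66667·e^(−0.022t) = 2.25641
e^(−0.022t) = 0.091932 → t = ln(10.87755)/0.022 = 2.3867/0.022

t ≈ 108.49 years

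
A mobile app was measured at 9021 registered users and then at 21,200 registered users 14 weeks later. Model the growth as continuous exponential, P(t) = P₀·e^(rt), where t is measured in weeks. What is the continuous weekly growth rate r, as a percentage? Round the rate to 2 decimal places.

21200 = 9021 · e^(r·14)
e^(14r) = 21200/9021 = 2.35007
r = ln(2.35007) / 14 = 0.85445 / 14

r ≈ 6.10% per week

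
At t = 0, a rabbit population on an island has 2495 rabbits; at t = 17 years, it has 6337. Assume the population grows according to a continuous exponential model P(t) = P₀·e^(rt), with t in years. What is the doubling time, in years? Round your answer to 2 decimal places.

r = ln(6337/2495) / 17 = ln(2.53988) / 17 ≈ 0.05483 per year
doubling time = ln 2 / |r| = 0.69315 / 0.05483

doubling time ≈ 12.64 years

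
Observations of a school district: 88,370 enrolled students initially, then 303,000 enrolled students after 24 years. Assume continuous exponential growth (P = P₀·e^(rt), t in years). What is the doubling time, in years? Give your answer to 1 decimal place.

r = ln(303000/88370) / 24 = ln(3.42877) / 24 ≈ 0.051342 per year
doubling time = ln 2 / |r| = 0.69315 / 0.051342

doubling time ≈ 13.5 years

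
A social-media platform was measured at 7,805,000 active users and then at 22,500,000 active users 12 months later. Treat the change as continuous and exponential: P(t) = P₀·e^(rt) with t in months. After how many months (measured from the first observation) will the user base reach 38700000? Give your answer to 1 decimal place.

r = ln(22500000/7805000) / 12 ≈ 0.088229 per month
t = ln(38700000/7805000) / r = 1.60108 / 0.088229 ≈ 18.147

t ≈ 18.1 months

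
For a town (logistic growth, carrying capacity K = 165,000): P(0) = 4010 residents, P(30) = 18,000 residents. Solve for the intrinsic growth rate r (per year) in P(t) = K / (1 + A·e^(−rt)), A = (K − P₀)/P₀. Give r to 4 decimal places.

A = (165000 − 4010)/4010 = 40.14713
18000 = 165000/(1 + 40.14713·e^(−r·30)) → e^(−30r) = (9.16667 − 1)/40.14713 = 0.203418
r = −ln(0.203418)/30 = 1.59249/30

r ≈ 0.0531 per year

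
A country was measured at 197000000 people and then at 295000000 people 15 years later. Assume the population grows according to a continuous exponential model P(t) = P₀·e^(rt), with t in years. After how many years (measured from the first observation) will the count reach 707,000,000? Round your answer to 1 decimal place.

t ≈ 47.5 years

r = ln(295000000/197000000) / 15 ≈ 0.026918 per year
t = ln(707000000/197000000) / r = 1.27783 / 0.026918 ≈ 47.471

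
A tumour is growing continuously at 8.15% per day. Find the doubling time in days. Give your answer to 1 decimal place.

doubling time = ln(2) / |r| = 0.69315 / 0.0815

doubling time ≈ 8.5 days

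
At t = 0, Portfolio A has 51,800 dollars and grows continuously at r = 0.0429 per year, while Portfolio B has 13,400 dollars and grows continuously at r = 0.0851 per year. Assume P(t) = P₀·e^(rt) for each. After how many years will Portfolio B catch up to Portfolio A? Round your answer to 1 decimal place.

t ≈ 32.0 years

51800·e^(0.0429t) = 13400·e^(0.0851t)
51800/13400 = e^((0.0851 − 0.0429)t) → ln(3.86567) = 0.0422·t
t = 1.35214 / 0.0422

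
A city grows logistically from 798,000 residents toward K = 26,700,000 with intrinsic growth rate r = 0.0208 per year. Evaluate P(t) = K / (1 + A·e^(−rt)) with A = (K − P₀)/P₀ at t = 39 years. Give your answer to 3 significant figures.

≈ 1,730,000 residents

A = (26700000 − 798000)/798000 = 32.45865
P(39) = 26700000 / (1 + 32.45865·e^(−0.0208·39)) = 26700000 / (1 + 32.45865·0.444325)
= 26700000 / 15.42217 ≈ 1731273.45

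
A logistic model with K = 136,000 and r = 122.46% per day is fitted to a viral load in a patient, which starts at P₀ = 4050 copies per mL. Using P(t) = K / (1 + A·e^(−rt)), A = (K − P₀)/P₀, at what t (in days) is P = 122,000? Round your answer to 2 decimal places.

t ≈ 4.61 days

A = (136000 − 4050)/4050 = 32.58025
122000 = 136000/(1 + 32.58025·e^(−1.2246t)) → 1 + 32.58025·e^(−1.2246t) = 1.11475
e^(−1.2246t) = 0.003522 → t = ln(283.91358)/1.2246 = 5.64867/1.2246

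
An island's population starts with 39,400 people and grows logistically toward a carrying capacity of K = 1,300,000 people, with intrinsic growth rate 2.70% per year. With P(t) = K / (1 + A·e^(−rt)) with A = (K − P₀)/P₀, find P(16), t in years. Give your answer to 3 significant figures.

≈ 59,700 people

A = (1300000 − 39400)/39400 = 31.99492
P(16) = 1300000 / (1 + 31.99492·e^(−0.027·16)) = 1300000 / (1 + 31.99492·0.649209)
= 1300000 / 21.7714 ≈ 59711.35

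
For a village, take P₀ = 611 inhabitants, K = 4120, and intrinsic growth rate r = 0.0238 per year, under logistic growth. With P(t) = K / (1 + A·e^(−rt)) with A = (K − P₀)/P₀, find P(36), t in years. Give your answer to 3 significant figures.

A = (4120 − 611)/611 = 5.74304
P(36) = 4120 / (1 + 5.74304·e^(−0.0238·36)) = 4120 / (1 + 5.74304·0.424518)
= 4120 / 3.43803 ≈ 1198.36

≈ 1,200 inhabitants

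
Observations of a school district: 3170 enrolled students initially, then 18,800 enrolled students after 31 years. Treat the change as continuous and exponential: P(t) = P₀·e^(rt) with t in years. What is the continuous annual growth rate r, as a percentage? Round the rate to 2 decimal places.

r ≈ 5.74% per year

18800 = 3170 · e^(r·31)
e^(31r) = 18800/3170 = 5.9306
r = ln(5.9306) / 31 = 1.78013 / 31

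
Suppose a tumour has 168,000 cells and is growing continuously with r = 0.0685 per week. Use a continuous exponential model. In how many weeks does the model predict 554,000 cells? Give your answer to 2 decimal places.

554000 = 168000 · e^(0.0685·t)
t = ln(554000/168000) / 0.0685 = ln(3.29762) / 0.0685 = 1.1932 / 0.0685

t ≈ 17.42 weeks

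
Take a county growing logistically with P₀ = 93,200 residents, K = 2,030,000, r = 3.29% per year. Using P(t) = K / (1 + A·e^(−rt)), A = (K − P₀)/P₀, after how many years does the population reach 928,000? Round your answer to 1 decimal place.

t ≈ 87.0 years

A = (2030000 − 93200)/93200 = 20.78112
928000 = 2030000/(1 + 20.78112·e^(−0.0329t)) → 1 + 20.78112·e^(−0.0329t) = 2.1875
e^(−0.0329t) = 0.057143 → t = ln(17.49989)/0.0329 = 2.86219/0.0329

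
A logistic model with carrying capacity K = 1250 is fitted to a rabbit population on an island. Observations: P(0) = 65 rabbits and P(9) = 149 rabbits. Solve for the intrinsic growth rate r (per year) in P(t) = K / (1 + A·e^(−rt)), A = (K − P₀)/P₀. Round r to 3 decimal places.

r ≈ 0.100 per year

A = (1250 − 65)/65 = 18.23077
149 = 1250/(1 + 18.23077·e^(−r·9)) → e^(−9r) = (8.38926 − 1)/18.23077 = 0.405318
r = −ln(0.405318)/9 = 0.90308/9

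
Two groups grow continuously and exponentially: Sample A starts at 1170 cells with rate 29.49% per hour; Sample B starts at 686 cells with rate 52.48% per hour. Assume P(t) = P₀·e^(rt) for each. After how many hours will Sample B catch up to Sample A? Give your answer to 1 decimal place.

1170·e^(0.2949t) = 686·e^(0.5248t)
1170/686 = e^((0.5248 − 0.2949)t) → ln(1.70554) = 0.2299·t
t = 0.53388 / 0.2299

t ≈ 2.3 hours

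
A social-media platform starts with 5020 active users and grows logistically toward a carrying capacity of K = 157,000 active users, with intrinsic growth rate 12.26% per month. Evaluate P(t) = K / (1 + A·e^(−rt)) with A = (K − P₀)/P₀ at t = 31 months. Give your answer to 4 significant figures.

A = (157000 − 5020)/5020 = 30.2749
P(31) = 157000 / (1 + 30.2749·e^(−0.1226·31)) = 157000 / (1 + 30.2749·0.022357)
= 157000 / 1.67687 ≈ 93627

≈ 93,630 active users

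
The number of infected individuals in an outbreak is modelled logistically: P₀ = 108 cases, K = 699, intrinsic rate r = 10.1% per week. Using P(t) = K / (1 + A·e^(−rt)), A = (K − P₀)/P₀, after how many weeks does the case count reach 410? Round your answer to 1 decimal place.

A = (699 − 108)/108 = 5.47222
410 = 699/(1 + 5.47222·e^(−0.101t)) → 1 + 5.47222·e^(−0.101t) = 1.70488
e^(−0.101t) = 0.12881 → t = ln(7.76336)/0.101 = 2.04942/0.101

t ≈ 20.3 weeks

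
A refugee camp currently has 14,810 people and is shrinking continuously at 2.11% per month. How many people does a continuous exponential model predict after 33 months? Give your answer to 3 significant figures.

P(33) = 14810 · e^(-0.0211·33) = 14810 · e^(-0.6963)
= 14810 · 0.49843 ≈ 7381.69

≈ 7,380 people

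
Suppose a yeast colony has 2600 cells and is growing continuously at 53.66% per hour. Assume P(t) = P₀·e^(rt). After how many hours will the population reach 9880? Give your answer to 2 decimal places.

t ≈ 2.49 hours

9880 = 2600 · e^(0.5366·t)
t = ln(9880/2600) / 0.5366 = ln(3.8) / 0.5366 = 1.335 / 0.5366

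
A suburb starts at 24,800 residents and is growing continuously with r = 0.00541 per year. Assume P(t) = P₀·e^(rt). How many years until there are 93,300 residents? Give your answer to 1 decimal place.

t ≈ 244.9 years

93300 = 24800 · e^(0.00541·t)
t = ln(93300/24800) / 0.00541 = ln(3.7621) / 0.00541 = 1.32498 / 0.00541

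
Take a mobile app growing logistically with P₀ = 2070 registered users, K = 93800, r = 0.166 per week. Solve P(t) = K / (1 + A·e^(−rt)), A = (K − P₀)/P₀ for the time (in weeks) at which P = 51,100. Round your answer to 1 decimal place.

A = (93800 − 2070)/2070 = 44.31401
51100 = 93800/(1 + 44.31401·e^(−0.166t)) → 1 + 44.31401·e^(−0.166t) = 1.83562
e^(−0.166t) = 0.018857 → t = ln(53.03152)/0.166 = 3.97089/0.166

t ≈ 23.9 weeks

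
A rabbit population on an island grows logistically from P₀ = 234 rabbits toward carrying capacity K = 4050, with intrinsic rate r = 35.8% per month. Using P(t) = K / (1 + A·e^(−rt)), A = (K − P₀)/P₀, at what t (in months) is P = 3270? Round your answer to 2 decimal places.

t ≈ 11.80 months

A = (4050 − 234)/234 = 16.30769
3270 = 4050/(1 + 16.30769·e^(−0.358t)) → 1 + 16.30769·e^(−0.358t) = 1.23853
e^(−0.358t) = 0.014627 → t = ln(68.36686)/0.358 = 4.22489/0.358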